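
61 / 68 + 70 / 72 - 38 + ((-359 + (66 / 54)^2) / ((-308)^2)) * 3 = -786858431 / 21771288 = -36.14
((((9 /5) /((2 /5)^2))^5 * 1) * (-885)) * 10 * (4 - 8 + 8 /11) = 7348832578125 /1408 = 5219341319.69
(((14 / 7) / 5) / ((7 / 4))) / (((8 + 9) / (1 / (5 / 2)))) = 16 / 2975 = 0.01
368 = 368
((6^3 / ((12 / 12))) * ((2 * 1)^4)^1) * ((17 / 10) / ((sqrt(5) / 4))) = 117504 * sqrt(5) / 25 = 10509.88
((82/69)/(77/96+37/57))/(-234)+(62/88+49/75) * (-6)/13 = -2468980249/3917692350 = -0.63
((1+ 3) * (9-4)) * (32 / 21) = 640 / 21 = 30.48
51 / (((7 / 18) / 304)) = 279072 / 7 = 39867.43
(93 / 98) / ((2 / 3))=279 / 196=1.42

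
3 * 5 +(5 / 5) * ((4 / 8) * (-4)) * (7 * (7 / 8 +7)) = -381 / 4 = -95.25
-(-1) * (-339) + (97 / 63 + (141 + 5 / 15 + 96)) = -6308 / 63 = -100.13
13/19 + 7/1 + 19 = 507/19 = 26.68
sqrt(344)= 18.55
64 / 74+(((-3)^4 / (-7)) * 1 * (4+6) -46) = -41660 / 259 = -160.85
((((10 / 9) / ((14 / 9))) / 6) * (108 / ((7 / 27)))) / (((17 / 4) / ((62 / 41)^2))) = 37363680 / 1400273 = 26.68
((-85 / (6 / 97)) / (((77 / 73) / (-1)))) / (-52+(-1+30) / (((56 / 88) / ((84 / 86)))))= -25881055 / 148764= -173.97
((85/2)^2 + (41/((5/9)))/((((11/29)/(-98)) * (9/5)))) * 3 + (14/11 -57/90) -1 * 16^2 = -26615.34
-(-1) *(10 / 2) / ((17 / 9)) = 45 / 17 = 2.65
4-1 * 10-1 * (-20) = 14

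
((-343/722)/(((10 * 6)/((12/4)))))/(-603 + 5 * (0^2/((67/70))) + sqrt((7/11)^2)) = 0.00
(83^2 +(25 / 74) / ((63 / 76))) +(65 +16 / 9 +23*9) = 1855265 / 259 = 7163.19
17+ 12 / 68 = 17.18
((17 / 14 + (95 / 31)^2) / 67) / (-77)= -142687 / 69409186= -0.00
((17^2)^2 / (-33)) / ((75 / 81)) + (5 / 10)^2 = -3006481 / 1100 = -2733.16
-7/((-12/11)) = 77/12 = 6.42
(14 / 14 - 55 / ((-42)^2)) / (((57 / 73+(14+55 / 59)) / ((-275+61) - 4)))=-802312267 / 59690232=-13.44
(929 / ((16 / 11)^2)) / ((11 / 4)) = 159.67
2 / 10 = 1 / 5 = 0.20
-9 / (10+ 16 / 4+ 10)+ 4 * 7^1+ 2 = 237 / 8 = 29.62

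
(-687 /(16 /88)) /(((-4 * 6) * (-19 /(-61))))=153659 /304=505.46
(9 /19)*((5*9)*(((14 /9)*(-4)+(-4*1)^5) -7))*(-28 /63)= 186700 /19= 9826.32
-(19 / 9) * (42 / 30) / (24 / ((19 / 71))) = -2527 / 76680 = -0.03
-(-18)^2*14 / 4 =-1134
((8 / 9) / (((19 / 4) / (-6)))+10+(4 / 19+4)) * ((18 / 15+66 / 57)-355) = -8330582 / 1805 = -4615.28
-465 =-465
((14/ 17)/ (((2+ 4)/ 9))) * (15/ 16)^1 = 315/ 272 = 1.16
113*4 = 452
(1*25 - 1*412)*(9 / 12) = -1161 / 4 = -290.25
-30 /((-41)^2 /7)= -0.12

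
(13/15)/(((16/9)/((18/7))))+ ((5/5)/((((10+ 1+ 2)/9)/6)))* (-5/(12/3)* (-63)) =1195263/3640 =328.37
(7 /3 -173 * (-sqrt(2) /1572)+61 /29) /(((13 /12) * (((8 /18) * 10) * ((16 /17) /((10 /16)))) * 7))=26469 * sqrt(2) /12207104+29529 /337792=0.09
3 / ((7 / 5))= 15 / 7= 2.14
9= 9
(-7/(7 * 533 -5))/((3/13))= -91/11178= -0.01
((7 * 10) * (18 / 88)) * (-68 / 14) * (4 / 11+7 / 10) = -17901 / 242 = -73.97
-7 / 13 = -0.54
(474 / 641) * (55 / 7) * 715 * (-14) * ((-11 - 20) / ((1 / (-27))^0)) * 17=19646612700 / 641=30649941.81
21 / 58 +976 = 56629 / 58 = 976.36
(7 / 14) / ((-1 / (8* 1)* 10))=-2 / 5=-0.40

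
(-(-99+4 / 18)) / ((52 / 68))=15113 / 117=129.17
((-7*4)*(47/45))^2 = 1731856/2025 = 855.24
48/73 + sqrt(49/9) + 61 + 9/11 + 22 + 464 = 1326899/2409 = 550.81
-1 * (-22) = 22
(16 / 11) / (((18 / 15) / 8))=320 / 33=9.70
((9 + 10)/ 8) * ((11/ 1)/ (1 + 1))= 209/ 16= 13.06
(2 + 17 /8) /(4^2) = 33 /128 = 0.26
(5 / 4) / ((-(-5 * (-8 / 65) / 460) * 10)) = -93.44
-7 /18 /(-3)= 7 /54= 0.13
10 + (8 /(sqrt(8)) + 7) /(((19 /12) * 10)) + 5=12 * sqrt(2) /95 + 1467 /95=15.62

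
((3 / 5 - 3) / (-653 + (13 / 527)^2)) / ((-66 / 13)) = -3610477 / 4987313870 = -0.00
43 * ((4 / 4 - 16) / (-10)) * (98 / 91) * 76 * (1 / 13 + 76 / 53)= 71441748 / 8957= 7976.08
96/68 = 24/17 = 1.41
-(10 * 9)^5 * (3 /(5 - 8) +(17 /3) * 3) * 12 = -1133740800000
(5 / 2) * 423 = 2115 / 2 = 1057.50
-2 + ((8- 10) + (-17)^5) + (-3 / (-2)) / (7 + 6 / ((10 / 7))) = -159024417 / 112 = -1419860.87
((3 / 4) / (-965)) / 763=-3 / 2945180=-0.00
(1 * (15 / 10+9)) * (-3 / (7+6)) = -63 / 26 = -2.42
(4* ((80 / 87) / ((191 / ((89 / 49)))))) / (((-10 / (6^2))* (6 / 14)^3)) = -79744 / 49851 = -1.60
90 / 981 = 0.09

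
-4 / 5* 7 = -28 / 5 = -5.60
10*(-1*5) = -50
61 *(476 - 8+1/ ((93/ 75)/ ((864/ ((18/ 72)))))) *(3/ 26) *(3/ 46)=13849623/ 9269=1494.19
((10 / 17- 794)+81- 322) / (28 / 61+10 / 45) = -9654165 / 6358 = -1518.43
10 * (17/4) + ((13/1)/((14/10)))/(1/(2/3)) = 2045/42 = 48.69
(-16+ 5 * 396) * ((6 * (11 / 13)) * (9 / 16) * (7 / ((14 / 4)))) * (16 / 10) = 1166616 / 65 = 17947.94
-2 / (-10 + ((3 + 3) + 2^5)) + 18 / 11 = 241 / 154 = 1.56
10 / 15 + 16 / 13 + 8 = 386 / 39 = 9.90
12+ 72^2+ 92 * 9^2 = 12648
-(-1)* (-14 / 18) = -7 / 9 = -0.78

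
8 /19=0.42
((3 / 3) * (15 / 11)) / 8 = 15 / 88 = 0.17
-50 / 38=-25 / 19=-1.32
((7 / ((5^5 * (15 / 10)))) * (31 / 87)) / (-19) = -0.00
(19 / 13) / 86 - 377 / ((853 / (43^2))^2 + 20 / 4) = -360159536905 / 4981141113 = -72.30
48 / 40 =6 / 5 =1.20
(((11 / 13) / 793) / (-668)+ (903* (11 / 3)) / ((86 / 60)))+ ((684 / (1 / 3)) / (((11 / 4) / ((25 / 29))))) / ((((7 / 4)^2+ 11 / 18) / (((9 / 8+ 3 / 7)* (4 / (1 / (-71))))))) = -74947.93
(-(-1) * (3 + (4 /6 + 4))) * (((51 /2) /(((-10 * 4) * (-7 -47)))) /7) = 391 /30240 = 0.01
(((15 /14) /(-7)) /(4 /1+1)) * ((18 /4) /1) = -27 /196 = -0.14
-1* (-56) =56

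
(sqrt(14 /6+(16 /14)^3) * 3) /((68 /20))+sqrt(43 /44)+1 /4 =1 /4+sqrt(473) /22+5 * sqrt(82677) /833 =2.96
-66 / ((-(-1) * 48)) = -11 / 8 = -1.38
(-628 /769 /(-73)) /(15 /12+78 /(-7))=-17584 /15549949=-0.00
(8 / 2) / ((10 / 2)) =4 / 5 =0.80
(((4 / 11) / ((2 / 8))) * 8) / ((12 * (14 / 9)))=48 / 77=0.62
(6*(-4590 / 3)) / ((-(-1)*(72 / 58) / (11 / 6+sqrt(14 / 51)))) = -27115 / 2- 145*sqrt(714) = -17432.01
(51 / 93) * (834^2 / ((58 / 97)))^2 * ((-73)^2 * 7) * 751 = 541976303291434347899556 / 26071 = 20788473909379553829.91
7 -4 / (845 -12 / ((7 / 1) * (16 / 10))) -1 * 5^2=-212726 / 11815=-18.00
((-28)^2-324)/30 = 46/3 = 15.33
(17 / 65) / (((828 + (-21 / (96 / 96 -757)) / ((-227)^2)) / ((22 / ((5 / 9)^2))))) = 56196702936 / 2495961703625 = 0.02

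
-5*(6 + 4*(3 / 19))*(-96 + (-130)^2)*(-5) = 52932600 / 19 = 2785926.32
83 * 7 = 581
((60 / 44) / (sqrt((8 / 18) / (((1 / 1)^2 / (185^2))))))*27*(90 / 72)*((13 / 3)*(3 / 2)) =15795 / 6512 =2.43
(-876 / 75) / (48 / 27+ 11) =-2628 / 2875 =-0.91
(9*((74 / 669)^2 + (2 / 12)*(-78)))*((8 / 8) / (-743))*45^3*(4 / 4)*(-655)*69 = -23939472835704375 / 36948647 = -647912028.71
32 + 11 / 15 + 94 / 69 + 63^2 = 460356 / 115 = 4003.10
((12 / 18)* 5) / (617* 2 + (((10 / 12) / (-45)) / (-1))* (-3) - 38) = 60 / 21527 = 0.00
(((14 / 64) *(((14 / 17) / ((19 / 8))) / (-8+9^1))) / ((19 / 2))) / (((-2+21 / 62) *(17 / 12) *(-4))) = 0.00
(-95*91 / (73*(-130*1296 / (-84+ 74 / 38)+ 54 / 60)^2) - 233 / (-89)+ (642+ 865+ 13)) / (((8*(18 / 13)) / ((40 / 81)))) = 94211446224348835019755 / 1387895899886904727998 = 67.88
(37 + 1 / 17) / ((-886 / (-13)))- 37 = -274552 / 7531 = -36.46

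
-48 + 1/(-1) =-49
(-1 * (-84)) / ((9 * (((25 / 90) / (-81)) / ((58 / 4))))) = -197316 / 5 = -39463.20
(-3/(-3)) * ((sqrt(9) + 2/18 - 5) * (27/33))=-1.55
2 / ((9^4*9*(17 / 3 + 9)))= 1 / 433026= 0.00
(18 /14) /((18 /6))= 3 /7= 0.43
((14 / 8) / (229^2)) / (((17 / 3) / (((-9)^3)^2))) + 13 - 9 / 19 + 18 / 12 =1162380761 / 67753772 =17.16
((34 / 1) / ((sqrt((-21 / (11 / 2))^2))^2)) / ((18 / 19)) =39083 / 15876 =2.46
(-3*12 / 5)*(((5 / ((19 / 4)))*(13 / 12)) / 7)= -156 / 133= -1.17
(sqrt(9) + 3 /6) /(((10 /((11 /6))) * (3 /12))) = 77 /30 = 2.57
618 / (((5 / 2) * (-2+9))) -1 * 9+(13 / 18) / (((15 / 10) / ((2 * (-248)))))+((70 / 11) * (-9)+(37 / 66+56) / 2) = -10041277 / 41580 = -241.49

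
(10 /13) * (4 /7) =40 /91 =0.44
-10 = -10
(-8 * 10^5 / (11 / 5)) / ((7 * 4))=-12987.01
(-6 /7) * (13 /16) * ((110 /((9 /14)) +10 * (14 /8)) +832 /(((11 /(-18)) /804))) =2817039251 /3696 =762185.94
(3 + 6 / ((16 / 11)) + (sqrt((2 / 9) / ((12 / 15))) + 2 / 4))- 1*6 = sqrt(10) / 6 + 13 / 8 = 2.15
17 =17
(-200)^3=-8000000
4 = 4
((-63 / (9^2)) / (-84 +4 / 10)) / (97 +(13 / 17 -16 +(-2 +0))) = 595 / 5101272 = 0.00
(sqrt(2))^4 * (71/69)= 284/69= 4.12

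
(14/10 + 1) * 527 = 6324/5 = 1264.80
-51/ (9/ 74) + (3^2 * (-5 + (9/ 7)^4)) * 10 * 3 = -7430098/ 7203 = -1031.53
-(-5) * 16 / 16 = 5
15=15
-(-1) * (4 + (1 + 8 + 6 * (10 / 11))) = 18.45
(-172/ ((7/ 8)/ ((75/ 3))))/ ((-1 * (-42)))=-17200/ 147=-117.01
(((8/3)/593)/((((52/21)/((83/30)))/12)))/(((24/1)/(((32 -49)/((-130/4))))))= 9877/7516275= 0.00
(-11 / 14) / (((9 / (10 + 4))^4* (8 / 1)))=-3773 / 6561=-0.58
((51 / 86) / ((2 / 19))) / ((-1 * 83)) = -969 / 14276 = -0.07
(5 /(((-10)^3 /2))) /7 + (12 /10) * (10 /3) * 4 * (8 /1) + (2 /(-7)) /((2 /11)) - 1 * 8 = 82899 /700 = 118.43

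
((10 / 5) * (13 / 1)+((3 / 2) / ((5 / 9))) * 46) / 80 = 751 / 400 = 1.88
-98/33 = -2.97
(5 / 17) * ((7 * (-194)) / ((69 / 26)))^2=6233274320 / 80937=77013.90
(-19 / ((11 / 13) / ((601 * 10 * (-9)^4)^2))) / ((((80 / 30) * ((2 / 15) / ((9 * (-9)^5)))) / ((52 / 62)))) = 29849489235342839435592375 / 682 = 43767579523963107676821.66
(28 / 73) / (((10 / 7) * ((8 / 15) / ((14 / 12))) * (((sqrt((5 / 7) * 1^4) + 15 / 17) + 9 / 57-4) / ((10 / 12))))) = -926749985 / 5147294532-178924235 * sqrt(35) / 20589178128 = -0.23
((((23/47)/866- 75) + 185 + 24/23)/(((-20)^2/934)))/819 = 6935179297/21905816400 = 0.32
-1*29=-29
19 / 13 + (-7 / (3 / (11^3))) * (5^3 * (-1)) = 15140182 / 39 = 388209.79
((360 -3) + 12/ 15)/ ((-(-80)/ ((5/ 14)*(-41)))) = -73349/ 1120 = -65.49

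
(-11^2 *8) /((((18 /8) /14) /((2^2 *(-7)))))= 1517824 /9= 168647.11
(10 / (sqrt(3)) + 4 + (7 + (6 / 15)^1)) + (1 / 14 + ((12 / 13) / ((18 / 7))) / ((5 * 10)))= 10 * sqrt(3) / 3 + 156683 / 13650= 17.25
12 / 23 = 0.52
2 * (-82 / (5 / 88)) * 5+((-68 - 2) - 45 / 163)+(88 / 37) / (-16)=-174928247 / 12062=-14502.42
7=7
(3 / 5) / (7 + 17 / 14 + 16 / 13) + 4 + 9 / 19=246983 / 54435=4.54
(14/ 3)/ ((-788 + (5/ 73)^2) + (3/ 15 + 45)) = -373030/ 59375343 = -0.01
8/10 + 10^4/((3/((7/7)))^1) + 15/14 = 700393/210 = 3335.20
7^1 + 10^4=10007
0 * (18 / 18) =0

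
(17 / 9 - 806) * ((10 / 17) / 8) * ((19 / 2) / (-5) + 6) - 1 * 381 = -763061 / 1224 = -623.42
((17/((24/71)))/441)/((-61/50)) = -30175/322812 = -0.09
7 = 7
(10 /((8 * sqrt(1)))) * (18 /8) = 45 /16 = 2.81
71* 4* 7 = 1988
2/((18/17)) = 17/9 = 1.89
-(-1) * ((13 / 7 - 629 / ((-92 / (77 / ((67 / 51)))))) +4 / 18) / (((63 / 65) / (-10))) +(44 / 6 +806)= -40888315885 / 12232458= -3342.61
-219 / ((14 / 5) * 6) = -365 / 28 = -13.04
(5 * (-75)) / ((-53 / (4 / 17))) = 1500 / 901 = 1.66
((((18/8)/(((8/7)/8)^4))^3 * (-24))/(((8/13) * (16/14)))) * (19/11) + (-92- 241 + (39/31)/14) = -11357427948882946419/1222144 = -9293035803377.46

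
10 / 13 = 0.77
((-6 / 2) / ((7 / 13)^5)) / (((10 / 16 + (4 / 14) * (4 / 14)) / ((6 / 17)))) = -53466192 / 1615187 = -33.10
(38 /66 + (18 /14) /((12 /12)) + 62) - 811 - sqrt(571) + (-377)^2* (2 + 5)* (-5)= -1149285554 /231 - sqrt(571)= -4975286.03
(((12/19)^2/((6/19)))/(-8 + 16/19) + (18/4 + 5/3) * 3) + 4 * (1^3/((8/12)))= 827/34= 24.32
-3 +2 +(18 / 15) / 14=-32 / 35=-0.91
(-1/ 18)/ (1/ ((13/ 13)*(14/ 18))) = -7/ 162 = -0.04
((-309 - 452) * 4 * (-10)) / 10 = 3044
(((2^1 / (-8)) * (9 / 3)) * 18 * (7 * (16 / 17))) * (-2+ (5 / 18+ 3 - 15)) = 20748 / 17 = 1220.47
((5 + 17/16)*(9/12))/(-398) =-291/25472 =-0.01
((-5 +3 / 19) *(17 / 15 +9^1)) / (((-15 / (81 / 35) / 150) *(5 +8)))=87.35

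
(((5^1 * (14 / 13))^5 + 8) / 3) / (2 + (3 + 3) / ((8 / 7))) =2244893792 / 10767497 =208.49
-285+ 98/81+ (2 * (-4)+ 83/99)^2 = -84398/363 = -232.50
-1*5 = -5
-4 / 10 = -0.40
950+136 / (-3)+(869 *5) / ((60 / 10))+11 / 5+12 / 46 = 1125593 / 690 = 1631.29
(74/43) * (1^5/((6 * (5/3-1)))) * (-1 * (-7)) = 259/86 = 3.01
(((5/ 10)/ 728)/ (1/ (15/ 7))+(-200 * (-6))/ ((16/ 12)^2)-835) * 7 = -1630705/ 1456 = -1119.99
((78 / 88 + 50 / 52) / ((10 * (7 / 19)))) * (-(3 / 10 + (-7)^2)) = -1414417 / 57200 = -24.73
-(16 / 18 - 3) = 19 / 9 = 2.11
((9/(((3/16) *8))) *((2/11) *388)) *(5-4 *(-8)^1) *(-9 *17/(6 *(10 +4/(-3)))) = -6589404/143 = -46079.75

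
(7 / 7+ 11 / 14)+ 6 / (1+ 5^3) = 11 / 6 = 1.83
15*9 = 135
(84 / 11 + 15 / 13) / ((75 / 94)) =39386 / 3575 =11.02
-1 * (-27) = 27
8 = 8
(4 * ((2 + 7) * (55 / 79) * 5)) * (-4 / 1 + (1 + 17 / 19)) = -396000 / 1501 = -263.82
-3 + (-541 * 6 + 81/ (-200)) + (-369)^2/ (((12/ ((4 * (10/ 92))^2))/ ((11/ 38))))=-5283811431/ 2010200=-2628.50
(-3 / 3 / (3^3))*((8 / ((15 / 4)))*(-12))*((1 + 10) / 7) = 1408 / 945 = 1.49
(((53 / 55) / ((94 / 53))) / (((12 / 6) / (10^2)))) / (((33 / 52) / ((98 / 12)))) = 17893330 / 51183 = 349.60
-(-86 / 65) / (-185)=-86 / 12025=-0.01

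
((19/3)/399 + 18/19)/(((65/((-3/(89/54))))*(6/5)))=-3459/153881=-0.02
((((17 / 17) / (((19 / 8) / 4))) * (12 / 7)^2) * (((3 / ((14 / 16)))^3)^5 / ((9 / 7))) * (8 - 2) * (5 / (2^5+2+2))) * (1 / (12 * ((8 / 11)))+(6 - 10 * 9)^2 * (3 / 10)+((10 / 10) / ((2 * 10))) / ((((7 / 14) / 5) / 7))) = 456749544653671796689600512 / 631425680822419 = 723362318838.16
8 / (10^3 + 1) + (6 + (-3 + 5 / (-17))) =2.71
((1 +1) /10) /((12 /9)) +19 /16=107 /80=1.34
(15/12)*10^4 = 12500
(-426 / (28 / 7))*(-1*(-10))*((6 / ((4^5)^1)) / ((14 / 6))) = -9585 / 3584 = -2.67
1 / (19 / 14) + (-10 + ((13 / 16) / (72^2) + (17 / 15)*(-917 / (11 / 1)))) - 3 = -106.74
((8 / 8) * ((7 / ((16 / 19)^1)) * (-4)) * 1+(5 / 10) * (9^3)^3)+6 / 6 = 774840849 / 4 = 193710212.25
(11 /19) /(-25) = -11 /475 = -0.02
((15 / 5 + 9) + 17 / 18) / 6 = 2.16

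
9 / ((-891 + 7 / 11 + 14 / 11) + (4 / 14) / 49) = -33957 / 3354518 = -0.01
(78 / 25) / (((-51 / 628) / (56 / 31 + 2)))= -1926704 / 13175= -146.24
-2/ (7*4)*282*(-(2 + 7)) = 1269/ 7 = 181.29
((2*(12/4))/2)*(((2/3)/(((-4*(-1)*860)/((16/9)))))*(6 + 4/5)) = 0.01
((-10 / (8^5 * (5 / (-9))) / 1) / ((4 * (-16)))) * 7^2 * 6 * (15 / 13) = -19845 / 6815744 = -0.00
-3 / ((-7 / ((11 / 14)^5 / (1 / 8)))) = 483153 / 470596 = 1.03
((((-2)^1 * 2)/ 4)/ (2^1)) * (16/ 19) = -8/ 19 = -0.42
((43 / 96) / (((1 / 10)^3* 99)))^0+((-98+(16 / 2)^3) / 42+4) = 104 / 7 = 14.86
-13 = -13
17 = 17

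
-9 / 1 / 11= -9 / 11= -0.82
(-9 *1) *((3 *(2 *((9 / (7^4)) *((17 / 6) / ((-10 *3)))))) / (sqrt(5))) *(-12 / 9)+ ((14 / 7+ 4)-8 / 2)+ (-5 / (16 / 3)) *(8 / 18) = 1.57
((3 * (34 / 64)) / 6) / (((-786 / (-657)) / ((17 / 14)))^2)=235632393 / 861070336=0.27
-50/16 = -25/8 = -3.12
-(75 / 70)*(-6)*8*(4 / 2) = 720 / 7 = 102.86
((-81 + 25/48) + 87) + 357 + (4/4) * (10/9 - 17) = 50059/144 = 347.63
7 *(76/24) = 133/6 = 22.17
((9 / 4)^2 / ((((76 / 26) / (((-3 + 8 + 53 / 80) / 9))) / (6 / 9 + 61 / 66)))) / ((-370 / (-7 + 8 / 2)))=0.01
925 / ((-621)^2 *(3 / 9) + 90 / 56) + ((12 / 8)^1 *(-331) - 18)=-3703690669 / 7198722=-514.49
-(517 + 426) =-943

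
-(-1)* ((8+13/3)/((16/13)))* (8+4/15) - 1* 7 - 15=10951/180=60.84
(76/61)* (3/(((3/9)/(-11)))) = -7524/61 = -123.34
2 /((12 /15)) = 5 /2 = 2.50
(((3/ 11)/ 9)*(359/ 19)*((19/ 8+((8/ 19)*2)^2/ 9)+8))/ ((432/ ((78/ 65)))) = 19509137/ 1173382848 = 0.02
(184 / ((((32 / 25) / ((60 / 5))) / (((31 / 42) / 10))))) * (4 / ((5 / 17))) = 12121 / 7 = 1731.57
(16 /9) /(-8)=-2 /9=-0.22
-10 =-10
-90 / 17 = -5.29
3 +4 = 7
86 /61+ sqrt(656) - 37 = -2171 /61+ 4 * sqrt(41) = -9.98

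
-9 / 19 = -0.47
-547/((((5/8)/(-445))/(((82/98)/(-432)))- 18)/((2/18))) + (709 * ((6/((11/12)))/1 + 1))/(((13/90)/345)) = 1036614329467829/81127332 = 12777621.35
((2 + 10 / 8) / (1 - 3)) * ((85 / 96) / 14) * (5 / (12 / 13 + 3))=-4225 / 32256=-0.13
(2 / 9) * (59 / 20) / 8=59 / 720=0.08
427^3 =77854483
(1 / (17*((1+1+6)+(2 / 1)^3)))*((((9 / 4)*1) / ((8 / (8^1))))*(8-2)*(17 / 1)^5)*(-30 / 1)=-33826005 / 16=-2114125.31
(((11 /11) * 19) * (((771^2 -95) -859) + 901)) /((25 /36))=406561392 /25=16262455.68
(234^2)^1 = 54756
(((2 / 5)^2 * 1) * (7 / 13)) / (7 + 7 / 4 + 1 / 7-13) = -784 / 37375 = -0.02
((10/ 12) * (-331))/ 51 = -1655/ 306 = -5.41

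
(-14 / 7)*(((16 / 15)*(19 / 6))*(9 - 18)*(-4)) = -1216 / 5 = -243.20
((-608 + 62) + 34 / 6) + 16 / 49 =-540.01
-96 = -96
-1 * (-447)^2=-199809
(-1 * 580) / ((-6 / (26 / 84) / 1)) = 1885 / 63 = 29.92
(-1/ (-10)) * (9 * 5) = 9/ 2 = 4.50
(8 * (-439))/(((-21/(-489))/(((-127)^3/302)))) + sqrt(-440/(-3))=2 * sqrt(330)/3 + 586304569324/1057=554687400.31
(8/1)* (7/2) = 28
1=1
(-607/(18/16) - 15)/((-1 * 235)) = 4991/2115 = 2.36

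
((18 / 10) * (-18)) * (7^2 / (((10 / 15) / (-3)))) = 35721 / 5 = 7144.20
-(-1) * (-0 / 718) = 0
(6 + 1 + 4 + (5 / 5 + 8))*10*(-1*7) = -1400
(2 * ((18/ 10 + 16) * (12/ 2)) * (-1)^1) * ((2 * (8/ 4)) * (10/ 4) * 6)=-12816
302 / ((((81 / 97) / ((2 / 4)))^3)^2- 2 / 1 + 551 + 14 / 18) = 1132008954698511 / 2142112446700874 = 0.53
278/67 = 4.15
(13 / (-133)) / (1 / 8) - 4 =-636 / 133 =-4.78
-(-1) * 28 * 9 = 252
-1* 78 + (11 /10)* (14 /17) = -6553 /85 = -77.09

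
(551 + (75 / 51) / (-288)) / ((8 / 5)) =13488355 / 39168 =344.37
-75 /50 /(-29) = 3 /58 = 0.05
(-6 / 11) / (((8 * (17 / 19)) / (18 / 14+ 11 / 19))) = -186 / 1309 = -0.14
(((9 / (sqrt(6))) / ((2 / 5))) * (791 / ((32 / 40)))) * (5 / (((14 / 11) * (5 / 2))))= 93225 * sqrt(6) / 16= 14272.11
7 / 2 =3.50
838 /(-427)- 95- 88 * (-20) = 710117 /427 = 1663.04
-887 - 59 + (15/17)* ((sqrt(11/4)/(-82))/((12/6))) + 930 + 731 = 715 - 15* sqrt(11)/5576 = 714.99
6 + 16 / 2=14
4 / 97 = 0.04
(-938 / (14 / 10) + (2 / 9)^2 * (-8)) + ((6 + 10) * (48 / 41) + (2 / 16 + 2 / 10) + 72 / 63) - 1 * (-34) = -572987869 / 929880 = -616.20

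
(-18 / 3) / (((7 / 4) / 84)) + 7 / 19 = -5465 / 19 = -287.63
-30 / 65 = -6 / 13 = -0.46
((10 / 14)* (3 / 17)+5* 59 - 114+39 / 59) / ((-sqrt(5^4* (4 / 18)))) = -3828981* sqrt(2) / 351050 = -15.43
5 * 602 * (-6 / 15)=-1204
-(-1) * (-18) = -18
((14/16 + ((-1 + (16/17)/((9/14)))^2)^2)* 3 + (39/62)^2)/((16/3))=4437288099749/7489564601472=0.59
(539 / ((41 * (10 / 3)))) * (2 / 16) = 1617 / 3280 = 0.49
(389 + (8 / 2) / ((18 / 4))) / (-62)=-3509 / 558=-6.29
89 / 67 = 1.33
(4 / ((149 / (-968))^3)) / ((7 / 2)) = -313.37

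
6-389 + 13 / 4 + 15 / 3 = -374.75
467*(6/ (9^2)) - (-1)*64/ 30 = 4958/ 135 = 36.73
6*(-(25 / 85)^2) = -150 / 289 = -0.52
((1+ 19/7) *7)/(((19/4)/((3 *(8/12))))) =208/19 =10.95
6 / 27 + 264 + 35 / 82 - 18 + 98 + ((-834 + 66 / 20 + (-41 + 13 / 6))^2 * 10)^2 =9492570271857987703 / 166050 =57166939306582.28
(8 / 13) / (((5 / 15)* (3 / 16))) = 128 / 13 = 9.85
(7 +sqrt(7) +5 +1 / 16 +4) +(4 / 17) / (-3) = sqrt(7) +13043 / 816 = 18.63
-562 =-562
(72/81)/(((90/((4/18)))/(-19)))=-152/3645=-0.04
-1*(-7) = 7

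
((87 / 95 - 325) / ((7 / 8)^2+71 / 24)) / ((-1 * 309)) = 1970432 / 6996275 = 0.28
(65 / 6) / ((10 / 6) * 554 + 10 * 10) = 0.01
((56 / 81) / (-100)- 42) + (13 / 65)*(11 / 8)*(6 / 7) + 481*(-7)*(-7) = 1333993873 / 56700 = 23527.23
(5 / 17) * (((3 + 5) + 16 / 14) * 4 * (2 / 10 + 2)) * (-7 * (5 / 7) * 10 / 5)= -28160 / 119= -236.64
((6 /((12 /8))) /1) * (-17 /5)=-68 /5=-13.60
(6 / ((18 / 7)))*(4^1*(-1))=-28 / 3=-9.33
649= 649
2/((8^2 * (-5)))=-1/160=-0.01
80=80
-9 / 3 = -3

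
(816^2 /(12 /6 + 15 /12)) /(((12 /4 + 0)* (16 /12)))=665856 /13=51219.69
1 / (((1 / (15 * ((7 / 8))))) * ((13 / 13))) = 105 / 8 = 13.12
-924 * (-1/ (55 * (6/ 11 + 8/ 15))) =1386/ 89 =15.57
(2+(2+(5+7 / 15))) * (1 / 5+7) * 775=52824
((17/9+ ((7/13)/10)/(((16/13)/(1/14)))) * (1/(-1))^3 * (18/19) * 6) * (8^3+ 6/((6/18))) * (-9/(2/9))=70177671/304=230847.60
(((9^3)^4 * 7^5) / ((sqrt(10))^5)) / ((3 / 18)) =14240379658908501 * sqrt(10) / 500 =90064068935365.12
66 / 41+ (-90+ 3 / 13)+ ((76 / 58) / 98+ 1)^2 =-87.13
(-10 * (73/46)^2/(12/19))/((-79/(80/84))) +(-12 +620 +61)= 3525261829/5265666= 669.48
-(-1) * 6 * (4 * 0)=0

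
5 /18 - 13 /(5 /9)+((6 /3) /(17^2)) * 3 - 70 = -2421569 /26010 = -93.10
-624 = -624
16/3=5.33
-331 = -331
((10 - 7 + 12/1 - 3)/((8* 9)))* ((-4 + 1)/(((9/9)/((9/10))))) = -9/20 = -0.45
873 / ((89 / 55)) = 48015 / 89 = 539.49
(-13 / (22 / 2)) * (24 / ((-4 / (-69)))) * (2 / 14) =-5382 / 77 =-69.90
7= 7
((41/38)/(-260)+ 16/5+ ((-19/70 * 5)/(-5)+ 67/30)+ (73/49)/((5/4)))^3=327.43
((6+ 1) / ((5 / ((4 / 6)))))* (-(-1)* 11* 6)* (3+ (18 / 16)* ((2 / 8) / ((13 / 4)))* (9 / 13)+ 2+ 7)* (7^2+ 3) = 502194 / 13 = 38630.31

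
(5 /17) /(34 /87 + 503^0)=435 /2057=0.21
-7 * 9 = -63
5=5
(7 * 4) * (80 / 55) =448 / 11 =40.73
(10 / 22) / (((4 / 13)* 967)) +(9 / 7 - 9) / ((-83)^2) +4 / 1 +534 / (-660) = 32739596497 / 10258961020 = 3.19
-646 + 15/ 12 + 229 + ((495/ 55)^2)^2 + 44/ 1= 24757/ 4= 6189.25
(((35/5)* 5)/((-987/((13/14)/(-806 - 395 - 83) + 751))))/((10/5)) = -67499815/5069232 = -13.32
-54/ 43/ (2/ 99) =-62.16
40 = 40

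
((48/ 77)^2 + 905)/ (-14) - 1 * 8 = -6032097/ 83006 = -72.67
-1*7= -7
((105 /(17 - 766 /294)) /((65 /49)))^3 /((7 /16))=380.05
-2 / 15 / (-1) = 2 / 15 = 0.13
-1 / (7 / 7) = -1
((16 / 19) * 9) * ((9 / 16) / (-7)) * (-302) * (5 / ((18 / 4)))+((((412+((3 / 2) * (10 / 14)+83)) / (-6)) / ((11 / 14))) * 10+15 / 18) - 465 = -11517425 / 8778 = -1312.08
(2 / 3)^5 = 32 / 243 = 0.13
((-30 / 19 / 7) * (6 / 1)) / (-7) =180 / 931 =0.19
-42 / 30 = -7 / 5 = -1.40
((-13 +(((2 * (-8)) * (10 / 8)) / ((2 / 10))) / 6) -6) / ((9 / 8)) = -856 / 27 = -31.70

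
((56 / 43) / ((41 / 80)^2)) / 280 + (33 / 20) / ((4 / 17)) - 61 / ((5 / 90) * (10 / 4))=-432.17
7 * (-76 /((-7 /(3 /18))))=38 /3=12.67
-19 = -19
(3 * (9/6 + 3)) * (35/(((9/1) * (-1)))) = -52.50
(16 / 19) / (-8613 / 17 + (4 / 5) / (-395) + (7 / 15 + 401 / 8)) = -12892800 / 6982330273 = -0.00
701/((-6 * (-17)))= 6.87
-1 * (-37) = 37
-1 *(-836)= 836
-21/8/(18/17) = -119/48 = -2.48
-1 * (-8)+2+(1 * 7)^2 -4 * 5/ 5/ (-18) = 59.22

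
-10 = -10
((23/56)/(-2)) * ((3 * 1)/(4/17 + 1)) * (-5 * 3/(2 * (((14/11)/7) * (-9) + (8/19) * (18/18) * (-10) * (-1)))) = 1225785/843584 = 1.45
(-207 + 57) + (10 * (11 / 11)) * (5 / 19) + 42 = -2002 / 19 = -105.37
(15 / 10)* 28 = 42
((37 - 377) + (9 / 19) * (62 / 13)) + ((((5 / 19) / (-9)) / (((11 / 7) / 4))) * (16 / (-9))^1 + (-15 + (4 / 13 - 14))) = -80614399 / 220077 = -366.30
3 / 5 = 0.60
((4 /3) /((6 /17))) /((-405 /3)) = -34 /1215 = -0.03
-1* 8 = -8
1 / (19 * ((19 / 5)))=5 / 361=0.01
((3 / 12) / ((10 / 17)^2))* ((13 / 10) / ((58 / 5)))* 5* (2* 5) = 3757 / 928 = 4.05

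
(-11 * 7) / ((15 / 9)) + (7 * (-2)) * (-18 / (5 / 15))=3549 / 5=709.80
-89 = -89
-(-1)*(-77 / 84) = -0.92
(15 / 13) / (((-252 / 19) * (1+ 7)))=-95 / 8736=-0.01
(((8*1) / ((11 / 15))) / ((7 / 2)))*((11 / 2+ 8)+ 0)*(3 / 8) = 1215 / 77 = 15.78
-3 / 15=-1 / 5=-0.20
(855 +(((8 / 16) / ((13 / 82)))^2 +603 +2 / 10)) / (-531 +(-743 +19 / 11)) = -4548808 / 3941925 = -1.15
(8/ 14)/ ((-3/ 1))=-4/ 21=-0.19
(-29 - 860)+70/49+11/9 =-55840/63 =-886.35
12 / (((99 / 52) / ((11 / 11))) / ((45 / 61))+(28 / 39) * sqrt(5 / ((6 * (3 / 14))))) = 169575120 / 25493521 - 15724800 * sqrt(35) / 25493521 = 3.00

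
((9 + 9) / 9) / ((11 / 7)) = 14 / 11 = 1.27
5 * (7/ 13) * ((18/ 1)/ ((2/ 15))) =4725/ 13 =363.46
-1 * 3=-3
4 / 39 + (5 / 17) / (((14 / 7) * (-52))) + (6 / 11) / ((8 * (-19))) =106583 / 1108536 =0.10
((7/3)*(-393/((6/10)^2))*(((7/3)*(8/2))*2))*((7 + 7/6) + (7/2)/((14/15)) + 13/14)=-49472150/81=-610767.28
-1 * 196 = -196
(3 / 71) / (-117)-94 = -260287 / 2769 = -94.00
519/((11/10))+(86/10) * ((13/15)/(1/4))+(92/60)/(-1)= 137527/275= 500.10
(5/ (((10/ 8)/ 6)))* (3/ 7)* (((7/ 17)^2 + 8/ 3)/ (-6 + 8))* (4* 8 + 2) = 59016/ 119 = 495.93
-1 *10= -10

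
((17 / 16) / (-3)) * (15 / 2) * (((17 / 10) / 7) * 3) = -867 / 448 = -1.94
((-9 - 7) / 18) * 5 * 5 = -200 / 9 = -22.22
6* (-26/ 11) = -156/ 11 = -14.18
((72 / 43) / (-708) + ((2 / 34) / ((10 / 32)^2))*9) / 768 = 973783 / 138012800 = 0.01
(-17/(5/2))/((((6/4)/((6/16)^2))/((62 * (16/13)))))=-3162/65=-48.65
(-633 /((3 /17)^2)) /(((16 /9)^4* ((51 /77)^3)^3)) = -20077007528775173207 /242027597463552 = -82953.38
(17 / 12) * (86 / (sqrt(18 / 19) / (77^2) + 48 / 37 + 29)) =20250754804145173 / 5035921795714182 - 5933381531 * sqrt(38) / 1678640598571394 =4.02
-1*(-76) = 76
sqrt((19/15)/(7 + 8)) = sqrt(19)/15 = 0.29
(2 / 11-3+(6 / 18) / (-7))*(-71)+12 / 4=47695 / 231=206.47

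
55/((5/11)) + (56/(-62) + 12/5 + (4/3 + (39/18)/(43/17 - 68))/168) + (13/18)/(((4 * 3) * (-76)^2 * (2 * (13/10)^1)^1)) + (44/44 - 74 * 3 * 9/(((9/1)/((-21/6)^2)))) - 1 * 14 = -145640388808909/55801011840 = -2610.00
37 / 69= 0.54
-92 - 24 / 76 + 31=-1165 / 19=-61.32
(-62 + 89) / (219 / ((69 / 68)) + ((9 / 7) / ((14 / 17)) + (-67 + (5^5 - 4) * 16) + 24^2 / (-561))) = 11380446 / 21110879311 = 0.00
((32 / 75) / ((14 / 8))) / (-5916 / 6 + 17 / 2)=-256 / 1026375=-0.00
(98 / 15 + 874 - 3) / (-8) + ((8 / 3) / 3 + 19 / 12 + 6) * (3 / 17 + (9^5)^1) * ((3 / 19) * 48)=146957338751 / 38760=3791469.01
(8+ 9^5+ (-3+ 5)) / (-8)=-59059 / 8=-7382.38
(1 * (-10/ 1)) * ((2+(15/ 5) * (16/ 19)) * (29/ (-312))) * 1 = 6235/ 1482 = 4.21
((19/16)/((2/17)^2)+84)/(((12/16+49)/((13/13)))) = 10867/3184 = 3.41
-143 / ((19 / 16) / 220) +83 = -501783 / 19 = -26409.63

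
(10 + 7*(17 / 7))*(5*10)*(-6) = -8100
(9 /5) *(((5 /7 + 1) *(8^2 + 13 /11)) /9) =8604 /385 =22.35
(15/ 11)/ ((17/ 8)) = 120/ 187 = 0.64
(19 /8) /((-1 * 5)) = -19 /40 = -0.48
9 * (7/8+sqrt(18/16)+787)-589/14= 27 * sqrt(2)/4+394733/56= 7058.35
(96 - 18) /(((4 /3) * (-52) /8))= -9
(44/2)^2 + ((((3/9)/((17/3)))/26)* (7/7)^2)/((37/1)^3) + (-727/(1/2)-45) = -22724455389/22388626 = -1015.00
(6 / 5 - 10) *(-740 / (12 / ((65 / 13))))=2713.33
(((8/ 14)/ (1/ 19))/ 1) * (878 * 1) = 66728/ 7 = 9532.57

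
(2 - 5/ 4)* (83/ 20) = 249/ 80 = 3.11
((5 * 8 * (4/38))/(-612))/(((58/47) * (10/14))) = -658/84303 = -0.01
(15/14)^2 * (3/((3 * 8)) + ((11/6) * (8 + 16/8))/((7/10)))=30.21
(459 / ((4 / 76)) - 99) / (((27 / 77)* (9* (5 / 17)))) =1254022 / 135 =9289.05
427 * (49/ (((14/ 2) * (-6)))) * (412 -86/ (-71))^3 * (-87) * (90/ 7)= 14071159937939884920/ 357911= 39314689791428.27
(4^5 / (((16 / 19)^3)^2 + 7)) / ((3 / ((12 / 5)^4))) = 332985476579328 / 216311489375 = 1539.38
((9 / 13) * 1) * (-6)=-54 / 13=-4.15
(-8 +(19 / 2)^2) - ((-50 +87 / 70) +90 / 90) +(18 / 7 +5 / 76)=176417 / 1330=132.64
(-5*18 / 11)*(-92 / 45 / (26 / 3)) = 276 / 143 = 1.93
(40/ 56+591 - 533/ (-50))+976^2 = 333612431/ 350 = 953178.37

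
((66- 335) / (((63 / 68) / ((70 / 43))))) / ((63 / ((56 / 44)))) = -365840 / 38313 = -9.55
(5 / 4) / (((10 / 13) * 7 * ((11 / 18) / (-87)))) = -10179 / 308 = -33.05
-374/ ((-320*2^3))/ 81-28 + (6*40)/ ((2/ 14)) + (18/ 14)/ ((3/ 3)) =1199889949/ 725760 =1653.29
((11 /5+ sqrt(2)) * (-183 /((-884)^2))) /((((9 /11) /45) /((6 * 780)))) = -996435 /7514 - 452925 * sqrt(2) /7514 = -217.86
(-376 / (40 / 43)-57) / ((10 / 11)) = -12683 / 25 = -507.32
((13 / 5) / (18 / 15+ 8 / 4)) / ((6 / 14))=91 / 48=1.90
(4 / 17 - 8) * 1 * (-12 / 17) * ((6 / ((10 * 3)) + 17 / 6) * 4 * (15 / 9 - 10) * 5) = -800800 / 289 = -2770.93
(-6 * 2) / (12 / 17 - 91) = 204 / 1535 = 0.13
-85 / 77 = -1.10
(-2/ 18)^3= -0.00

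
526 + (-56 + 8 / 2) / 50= 13124 / 25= 524.96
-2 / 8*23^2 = -529 / 4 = -132.25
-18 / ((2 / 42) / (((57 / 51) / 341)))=-7182 / 5797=-1.24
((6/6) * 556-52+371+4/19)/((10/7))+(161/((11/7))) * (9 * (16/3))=5530.47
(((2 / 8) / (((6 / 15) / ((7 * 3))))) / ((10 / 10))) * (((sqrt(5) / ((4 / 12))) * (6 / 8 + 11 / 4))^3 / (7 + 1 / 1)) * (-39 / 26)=-14586075 * sqrt(5) / 1024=-31851.03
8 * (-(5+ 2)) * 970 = -54320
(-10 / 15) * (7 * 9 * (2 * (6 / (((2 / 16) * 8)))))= -504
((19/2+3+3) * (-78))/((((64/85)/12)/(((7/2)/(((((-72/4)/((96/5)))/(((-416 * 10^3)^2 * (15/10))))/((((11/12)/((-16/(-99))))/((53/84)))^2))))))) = 4238703721265013000000/2809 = 1508972488880389106.44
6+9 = 15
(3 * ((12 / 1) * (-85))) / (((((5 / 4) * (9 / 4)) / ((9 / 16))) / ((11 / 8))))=-1683 / 2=-841.50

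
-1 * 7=-7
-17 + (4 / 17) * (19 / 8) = -559 / 34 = -16.44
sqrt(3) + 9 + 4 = sqrt(3) + 13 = 14.73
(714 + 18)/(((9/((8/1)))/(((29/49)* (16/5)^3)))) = 231866368/18375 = 12618.58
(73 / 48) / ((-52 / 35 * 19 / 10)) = -12775 / 23712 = -0.54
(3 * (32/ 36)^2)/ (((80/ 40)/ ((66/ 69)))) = 704/ 621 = 1.13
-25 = -25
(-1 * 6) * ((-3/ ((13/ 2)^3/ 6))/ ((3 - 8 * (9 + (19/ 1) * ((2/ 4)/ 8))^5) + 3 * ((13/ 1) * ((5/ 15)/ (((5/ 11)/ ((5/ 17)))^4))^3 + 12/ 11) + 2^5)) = -0.00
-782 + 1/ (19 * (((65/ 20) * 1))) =-781.98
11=11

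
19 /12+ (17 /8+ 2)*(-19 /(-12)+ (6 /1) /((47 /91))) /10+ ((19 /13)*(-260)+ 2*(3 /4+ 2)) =-3316063 /9024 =-367.47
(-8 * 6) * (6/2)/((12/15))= -180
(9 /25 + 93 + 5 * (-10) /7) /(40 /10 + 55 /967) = 14590096 /686525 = 21.25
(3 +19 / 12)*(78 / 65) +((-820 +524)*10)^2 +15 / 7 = 8761607.64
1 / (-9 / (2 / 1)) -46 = -416 / 9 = -46.22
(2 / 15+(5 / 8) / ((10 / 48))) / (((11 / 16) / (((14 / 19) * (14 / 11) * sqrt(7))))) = 147392 * sqrt(7) / 34485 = 11.31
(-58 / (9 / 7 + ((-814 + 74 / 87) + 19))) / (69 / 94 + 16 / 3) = 171738 / 14244193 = 0.01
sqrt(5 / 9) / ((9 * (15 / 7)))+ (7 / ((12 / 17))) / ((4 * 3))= 7 * sqrt(5) / 405+ 119 / 144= 0.87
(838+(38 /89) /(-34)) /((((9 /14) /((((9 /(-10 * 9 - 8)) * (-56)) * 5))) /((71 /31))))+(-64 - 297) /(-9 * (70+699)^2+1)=76770.46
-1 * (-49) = 49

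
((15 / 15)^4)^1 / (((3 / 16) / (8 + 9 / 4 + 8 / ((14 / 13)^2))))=13444 / 147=91.46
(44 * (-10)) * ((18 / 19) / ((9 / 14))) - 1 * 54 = -13346 / 19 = -702.42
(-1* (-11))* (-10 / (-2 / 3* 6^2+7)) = 110 / 17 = 6.47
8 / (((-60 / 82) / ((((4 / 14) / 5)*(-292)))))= 95776 / 525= 182.43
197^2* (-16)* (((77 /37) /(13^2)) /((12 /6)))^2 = -920394244 /39100009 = -23.54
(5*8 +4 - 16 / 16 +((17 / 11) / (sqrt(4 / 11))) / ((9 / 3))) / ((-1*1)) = -43 - 17*sqrt(11) / 66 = -43.85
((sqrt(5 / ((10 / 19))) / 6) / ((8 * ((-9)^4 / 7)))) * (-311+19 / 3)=-3199 * sqrt(38) / 944784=-0.02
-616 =-616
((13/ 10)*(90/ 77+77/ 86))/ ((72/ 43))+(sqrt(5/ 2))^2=454897/ 110880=4.10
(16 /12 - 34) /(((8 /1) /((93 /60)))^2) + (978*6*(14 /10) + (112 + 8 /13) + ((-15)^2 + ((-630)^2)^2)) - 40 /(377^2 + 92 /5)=55891494547449893659571 /354799910400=157529618551.59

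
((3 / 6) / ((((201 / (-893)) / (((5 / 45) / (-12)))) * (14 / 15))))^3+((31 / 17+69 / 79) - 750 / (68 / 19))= -206.86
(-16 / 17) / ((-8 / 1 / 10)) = 20 / 17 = 1.18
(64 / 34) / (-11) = -32 / 187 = -0.17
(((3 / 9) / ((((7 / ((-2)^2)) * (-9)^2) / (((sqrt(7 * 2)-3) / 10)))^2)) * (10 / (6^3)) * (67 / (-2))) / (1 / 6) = -1541 / 43401015 + 134 * sqrt(14) / 14467005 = -0.00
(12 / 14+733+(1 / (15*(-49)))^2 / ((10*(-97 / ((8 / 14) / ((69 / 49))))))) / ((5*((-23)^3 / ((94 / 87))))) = -178158622776562 / 13669109813086875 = -0.01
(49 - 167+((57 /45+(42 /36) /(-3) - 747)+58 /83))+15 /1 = -6337723 /7470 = -848.42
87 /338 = 0.26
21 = 21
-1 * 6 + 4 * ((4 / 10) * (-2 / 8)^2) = -59 / 10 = -5.90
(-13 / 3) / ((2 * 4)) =-13 / 24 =-0.54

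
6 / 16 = 3 / 8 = 0.38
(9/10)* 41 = 369/10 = 36.90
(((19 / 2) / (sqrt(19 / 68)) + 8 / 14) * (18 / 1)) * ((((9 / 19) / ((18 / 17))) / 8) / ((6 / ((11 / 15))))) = 187 / 2660 + 187 * sqrt(323) / 1520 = 2.28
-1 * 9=-9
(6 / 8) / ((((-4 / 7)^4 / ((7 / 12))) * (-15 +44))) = 16807 / 118784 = 0.14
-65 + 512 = 447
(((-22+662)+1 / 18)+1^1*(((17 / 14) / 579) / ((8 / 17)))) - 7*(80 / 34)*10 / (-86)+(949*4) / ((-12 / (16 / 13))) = 35928619801 / 142211664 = 252.64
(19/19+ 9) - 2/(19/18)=154/19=8.11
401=401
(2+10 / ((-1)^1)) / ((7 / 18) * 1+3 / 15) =-720 / 53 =-13.58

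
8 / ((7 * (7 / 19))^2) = 2888 / 2401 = 1.20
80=80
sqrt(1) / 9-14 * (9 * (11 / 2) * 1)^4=-6051754855 / 72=-84052150.76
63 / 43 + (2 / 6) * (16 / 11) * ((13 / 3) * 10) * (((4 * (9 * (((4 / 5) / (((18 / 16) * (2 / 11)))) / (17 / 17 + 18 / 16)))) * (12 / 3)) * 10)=366355879 / 6579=55685.65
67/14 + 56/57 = 4603/798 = 5.77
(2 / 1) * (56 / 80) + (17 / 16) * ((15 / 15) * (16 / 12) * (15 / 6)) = 4.94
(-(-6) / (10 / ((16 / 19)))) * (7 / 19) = 336 / 1805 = 0.19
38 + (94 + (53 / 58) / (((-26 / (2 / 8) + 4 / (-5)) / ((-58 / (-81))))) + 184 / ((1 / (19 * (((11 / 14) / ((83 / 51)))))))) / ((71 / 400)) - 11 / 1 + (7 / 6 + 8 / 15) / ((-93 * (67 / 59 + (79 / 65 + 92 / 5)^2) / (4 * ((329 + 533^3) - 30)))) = -2431071211080070033409 / 130528324319098545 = -18624.86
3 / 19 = 0.16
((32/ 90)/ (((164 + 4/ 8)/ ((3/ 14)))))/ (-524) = -0.00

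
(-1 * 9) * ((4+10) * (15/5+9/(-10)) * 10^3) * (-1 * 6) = 1587600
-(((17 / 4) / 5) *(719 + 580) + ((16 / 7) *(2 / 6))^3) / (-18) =204592583 / 3333960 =61.37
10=10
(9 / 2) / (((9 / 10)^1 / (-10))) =-50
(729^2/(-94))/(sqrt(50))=-531441 * sqrt(2)/940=-799.54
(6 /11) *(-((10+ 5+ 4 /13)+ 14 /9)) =-9.20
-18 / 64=-9 / 32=-0.28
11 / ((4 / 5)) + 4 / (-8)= 53 / 4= 13.25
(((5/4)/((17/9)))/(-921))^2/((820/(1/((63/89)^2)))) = 39605/31519332661824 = 0.00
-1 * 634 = -634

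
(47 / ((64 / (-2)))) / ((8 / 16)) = -47 / 16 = -2.94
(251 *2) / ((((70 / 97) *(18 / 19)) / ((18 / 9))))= 462593 / 315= 1468.55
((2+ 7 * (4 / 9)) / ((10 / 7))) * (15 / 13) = 161 / 39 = 4.13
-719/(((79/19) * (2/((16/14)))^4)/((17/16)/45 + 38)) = -854850736/1219365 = -701.06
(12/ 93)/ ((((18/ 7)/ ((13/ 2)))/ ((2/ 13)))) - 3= -823/ 279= -2.95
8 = 8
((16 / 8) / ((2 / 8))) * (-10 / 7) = -80 / 7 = -11.43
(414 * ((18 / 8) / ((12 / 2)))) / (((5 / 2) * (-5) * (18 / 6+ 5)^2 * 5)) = -621 / 16000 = -0.04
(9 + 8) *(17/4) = 289/4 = 72.25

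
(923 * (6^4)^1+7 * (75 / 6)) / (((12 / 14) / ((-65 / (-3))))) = 1088628905 / 36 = 30239691.81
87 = 87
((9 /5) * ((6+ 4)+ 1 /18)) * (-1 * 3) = -543 /10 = -54.30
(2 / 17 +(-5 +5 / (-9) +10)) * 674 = 470452 / 153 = 3074.85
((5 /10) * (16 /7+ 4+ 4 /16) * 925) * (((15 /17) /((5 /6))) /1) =1523475 /476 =3200.58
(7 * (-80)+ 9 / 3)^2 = 310249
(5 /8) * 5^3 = 625 /8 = 78.12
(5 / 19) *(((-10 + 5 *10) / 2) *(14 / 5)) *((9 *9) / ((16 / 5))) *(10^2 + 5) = 1488375 / 38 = 39167.76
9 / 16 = 0.56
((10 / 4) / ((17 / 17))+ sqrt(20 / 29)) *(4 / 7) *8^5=262144 *sqrt(145) / 203+ 327680 / 7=62361.34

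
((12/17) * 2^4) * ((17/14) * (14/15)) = 64/5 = 12.80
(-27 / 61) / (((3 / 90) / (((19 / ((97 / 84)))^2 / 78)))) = -343874160 / 7461337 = -46.09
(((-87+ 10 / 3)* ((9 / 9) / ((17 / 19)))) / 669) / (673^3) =-4769 / 10400195102823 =-0.00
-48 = -48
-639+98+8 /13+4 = -6973 /13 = -536.38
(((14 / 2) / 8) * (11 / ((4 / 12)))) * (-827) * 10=-955185 / 4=-238796.25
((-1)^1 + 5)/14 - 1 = -5/7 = -0.71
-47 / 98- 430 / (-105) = 1063 / 294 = 3.62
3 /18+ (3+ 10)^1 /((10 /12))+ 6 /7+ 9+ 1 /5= 5423 /210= 25.82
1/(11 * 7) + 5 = 386/77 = 5.01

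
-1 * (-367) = 367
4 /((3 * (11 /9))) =12 /11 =1.09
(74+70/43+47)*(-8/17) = -42184/731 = -57.71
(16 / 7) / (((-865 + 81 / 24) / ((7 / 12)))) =-32 / 20679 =-0.00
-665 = -665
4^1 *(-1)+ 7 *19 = 129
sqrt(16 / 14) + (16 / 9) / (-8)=-2 / 9 + 2 * sqrt(14) / 7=0.85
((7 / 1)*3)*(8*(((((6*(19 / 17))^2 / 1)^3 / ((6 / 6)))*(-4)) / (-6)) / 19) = 12938785993728 / 24137569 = 536043.46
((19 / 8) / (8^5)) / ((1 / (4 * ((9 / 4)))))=171 / 262144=0.00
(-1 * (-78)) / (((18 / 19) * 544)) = 247 / 1632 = 0.15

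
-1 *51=-51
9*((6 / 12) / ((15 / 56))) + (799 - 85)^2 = 2549064 / 5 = 509812.80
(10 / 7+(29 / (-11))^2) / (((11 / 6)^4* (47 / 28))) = 782784 / 1771561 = 0.44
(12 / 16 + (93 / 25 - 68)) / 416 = -0.15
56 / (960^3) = 7 / 110592000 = 0.00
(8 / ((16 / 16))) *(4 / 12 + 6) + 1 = 51.67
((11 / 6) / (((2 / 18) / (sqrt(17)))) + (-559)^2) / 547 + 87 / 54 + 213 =33* sqrt(17) / 1094 + 7737719 / 9846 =786.00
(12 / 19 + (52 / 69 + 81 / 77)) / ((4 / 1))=246023 / 403788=0.61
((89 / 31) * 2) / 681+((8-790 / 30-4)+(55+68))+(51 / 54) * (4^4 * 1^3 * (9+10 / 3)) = 585691112 / 189999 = 3082.60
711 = 711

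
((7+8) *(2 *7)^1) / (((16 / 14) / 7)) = 5145 / 4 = 1286.25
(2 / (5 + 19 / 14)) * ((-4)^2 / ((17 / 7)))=3136 / 1513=2.07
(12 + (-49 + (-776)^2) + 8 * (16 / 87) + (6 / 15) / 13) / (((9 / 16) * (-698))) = -27240836312 / 17762355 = -1533.63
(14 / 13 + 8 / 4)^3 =64000 / 2197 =29.13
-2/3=-0.67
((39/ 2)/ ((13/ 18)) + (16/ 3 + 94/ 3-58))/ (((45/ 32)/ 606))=109888/ 45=2441.96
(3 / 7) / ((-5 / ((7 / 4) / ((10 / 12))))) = -9 / 50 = -0.18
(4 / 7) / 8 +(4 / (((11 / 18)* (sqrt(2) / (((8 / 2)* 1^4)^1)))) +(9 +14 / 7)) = 155 / 14 +144* sqrt(2) / 11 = 29.58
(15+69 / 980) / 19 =14769 / 18620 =0.79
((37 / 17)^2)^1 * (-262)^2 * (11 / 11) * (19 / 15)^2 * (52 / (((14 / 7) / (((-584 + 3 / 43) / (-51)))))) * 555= 86196570700.19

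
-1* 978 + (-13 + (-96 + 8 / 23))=-1086.65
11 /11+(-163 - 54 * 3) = -324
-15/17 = -0.88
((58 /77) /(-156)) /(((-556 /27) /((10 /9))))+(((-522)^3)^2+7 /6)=33779494157581382028253 /1669668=20231264034275905.17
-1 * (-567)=567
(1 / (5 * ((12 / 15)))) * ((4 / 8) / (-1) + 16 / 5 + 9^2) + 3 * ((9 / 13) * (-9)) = 1161 / 520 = 2.23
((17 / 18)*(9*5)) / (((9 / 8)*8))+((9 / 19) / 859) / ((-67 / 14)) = 92945827 / 19683126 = 4.72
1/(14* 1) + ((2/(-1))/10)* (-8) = 117/70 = 1.67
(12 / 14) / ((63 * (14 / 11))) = 0.01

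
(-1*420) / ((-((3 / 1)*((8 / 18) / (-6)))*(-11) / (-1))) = -1890 / 11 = -171.82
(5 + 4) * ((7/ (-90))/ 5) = -7/ 50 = -0.14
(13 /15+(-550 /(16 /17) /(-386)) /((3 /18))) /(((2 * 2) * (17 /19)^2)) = 83191367 /26772960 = 3.11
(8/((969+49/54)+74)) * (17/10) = 3672/281855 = 0.01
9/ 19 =0.47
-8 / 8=-1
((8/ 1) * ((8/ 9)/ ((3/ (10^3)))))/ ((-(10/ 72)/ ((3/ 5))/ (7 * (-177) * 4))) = 50749440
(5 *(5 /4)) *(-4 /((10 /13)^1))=-65 /2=-32.50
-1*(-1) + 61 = 62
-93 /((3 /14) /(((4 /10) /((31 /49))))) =-1372 /5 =-274.40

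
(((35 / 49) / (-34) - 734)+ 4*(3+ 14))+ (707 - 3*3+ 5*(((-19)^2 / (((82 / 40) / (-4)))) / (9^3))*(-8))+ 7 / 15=2528712253 / 35567910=71.10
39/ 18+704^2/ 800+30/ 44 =513454/ 825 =622.37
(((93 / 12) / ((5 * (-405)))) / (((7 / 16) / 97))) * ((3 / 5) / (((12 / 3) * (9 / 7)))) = -3007 / 30375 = -0.10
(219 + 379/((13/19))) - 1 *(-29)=10425/13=801.92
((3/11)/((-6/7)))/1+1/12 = -31/132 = -0.23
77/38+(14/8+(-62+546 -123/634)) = 11746833/24092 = 487.58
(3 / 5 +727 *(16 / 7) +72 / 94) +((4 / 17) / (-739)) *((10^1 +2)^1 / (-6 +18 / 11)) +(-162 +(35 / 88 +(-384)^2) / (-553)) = 177352190254077 / 143670970520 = 1234.43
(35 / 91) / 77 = 5 / 1001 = 0.00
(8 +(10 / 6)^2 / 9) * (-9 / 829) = -673 / 7461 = -0.09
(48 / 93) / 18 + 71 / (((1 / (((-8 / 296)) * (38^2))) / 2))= -57208096 / 10323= -5541.81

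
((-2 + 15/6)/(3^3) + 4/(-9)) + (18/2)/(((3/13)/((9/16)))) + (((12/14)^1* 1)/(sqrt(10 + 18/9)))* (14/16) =sqrt(3)/8 + 9293/432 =21.73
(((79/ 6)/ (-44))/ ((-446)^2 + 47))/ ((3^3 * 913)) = -0.00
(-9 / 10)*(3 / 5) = -27 / 50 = -0.54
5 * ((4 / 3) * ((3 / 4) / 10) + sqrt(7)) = 1 / 2 + 5 * sqrt(7) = 13.73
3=3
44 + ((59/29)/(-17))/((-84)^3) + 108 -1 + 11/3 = 45194075195/292203072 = 154.67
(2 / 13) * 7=14 / 13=1.08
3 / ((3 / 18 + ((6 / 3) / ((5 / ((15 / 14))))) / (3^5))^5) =5625829001050272 / 254194901951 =22131.95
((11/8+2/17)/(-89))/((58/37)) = -259/24208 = -0.01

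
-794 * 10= -7940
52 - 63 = -11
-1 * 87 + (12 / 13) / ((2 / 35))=-921 / 13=-70.85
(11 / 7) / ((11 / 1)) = 1 / 7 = 0.14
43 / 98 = 0.44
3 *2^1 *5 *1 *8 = 240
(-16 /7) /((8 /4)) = -1.14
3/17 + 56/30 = 521/255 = 2.04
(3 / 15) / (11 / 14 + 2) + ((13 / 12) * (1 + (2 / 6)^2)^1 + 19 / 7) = 3.99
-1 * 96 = -96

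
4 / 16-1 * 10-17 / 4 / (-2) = -7.62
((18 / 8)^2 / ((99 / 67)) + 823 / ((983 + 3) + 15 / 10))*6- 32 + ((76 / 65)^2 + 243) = 6988363799 / 29372200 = 237.92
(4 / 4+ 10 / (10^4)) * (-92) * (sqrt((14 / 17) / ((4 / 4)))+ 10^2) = -46046 / 5 - 23023 * sqrt(238) / 4250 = -9292.77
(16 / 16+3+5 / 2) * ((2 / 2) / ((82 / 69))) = 5.47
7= 7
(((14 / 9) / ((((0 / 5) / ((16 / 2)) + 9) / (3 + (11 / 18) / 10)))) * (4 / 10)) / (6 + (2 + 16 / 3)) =3857 / 243000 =0.02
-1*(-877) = 877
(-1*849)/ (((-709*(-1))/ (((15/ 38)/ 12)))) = -4245/ 107768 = -0.04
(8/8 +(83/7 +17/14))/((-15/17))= -3349/210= -15.95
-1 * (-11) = 11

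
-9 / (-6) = 3 / 2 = 1.50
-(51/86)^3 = -132651/636056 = -0.21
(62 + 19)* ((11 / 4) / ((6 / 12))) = 891 / 2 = 445.50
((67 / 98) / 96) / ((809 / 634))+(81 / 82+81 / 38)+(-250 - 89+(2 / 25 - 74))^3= -3261152102574958388123 / 46320508500000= -70404065.24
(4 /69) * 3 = 4 /23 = 0.17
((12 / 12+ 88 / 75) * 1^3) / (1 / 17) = 2771 / 75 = 36.95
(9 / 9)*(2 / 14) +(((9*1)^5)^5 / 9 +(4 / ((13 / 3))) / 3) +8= 7258746319995398397566620 / 91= 79766443076872509863369.45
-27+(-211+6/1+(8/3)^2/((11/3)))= -7592/33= -230.06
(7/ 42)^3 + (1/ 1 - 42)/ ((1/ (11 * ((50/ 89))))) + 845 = 11373569/ 19224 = 591.63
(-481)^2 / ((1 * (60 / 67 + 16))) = 15501187 / 1132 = 13693.63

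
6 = 6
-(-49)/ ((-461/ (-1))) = 49/ 461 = 0.11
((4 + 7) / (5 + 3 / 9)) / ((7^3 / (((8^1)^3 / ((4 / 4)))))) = 1056 / 343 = 3.08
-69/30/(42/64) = -368/105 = -3.50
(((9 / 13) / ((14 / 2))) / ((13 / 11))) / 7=99 / 8281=0.01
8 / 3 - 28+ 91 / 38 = -2615 / 114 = -22.94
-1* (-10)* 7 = 70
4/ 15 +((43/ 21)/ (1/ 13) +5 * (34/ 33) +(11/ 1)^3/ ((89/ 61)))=97068872/ 102795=944.30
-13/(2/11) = -143/2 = -71.50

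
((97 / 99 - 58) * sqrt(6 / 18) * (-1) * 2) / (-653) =-11290 * sqrt(3) / 193941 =-0.10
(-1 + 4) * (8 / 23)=24 / 23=1.04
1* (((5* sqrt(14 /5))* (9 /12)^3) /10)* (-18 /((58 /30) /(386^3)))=-5240822553* sqrt(70) /232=-188999428.29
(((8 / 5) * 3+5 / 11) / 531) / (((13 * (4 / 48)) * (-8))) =-289 / 253110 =-0.00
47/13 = 3.62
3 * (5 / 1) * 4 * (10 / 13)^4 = 600000 / 28561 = 21.01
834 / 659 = 1.27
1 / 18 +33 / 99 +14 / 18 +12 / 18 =11 / 6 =1.83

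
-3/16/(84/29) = -29/448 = -0.06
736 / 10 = 368 / 5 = 73.60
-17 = -17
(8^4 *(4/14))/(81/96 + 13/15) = 3932160/5747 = 684.21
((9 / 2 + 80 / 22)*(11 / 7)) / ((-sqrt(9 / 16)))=-17.05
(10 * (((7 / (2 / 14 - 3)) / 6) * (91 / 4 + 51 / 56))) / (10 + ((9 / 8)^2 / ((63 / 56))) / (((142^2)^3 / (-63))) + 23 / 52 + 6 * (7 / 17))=-4201228151586684400 / 561509660527578639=-7.48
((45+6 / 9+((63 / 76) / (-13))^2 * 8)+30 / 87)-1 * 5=41.04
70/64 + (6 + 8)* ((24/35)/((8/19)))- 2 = 3503/160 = 21.89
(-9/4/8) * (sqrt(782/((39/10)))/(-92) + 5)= -45/32 + 3 * sqrt(76245)/19136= -1.36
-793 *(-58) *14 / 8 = 160979 / 2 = 80489.50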